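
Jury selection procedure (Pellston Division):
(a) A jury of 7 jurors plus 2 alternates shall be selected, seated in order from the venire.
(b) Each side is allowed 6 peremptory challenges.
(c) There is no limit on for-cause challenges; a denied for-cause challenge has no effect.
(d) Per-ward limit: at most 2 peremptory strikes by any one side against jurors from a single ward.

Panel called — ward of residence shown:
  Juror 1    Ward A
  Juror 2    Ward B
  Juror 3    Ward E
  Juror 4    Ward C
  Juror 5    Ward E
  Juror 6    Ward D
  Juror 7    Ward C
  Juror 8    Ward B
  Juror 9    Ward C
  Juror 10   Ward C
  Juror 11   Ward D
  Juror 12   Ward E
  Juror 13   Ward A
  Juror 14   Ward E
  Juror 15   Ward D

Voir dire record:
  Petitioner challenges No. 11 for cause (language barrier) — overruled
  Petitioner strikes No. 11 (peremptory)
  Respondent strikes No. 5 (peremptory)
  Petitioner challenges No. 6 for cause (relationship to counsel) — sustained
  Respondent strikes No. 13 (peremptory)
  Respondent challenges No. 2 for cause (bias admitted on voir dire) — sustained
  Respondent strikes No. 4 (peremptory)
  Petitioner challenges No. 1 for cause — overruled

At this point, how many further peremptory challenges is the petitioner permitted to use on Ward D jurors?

1

Petitioner peremptories so far: #11 — 1 of 6 used, 5 left overall.
Against Ward D: #11 — 1 used; per-ward cap 2 leaves 1.
Binding limit: min(5, 1) = 1.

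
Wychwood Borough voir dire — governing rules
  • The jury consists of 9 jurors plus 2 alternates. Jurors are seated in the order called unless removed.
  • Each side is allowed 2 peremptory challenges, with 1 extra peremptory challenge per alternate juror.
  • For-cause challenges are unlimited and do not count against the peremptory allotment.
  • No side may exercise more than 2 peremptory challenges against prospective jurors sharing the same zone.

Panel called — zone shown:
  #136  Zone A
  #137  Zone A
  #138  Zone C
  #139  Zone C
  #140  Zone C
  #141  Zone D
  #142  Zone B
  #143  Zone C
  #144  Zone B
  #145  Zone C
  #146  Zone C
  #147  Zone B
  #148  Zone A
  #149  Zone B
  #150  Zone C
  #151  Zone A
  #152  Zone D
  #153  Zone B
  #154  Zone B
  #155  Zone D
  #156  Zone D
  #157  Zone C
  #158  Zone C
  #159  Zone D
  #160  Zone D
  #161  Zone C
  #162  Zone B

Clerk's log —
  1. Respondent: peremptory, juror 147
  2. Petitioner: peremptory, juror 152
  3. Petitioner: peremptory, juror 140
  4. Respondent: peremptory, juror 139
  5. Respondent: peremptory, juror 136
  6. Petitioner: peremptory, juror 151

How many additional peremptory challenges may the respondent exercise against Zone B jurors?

Respondent peremptories so far: #147, #139, #136 — 3 of 4 used, 1 left overall.
Against Zone B: #147 — 1 used; per-zone cap 2 leaves 1.
Binding limit: min(1, 1) = 1.

1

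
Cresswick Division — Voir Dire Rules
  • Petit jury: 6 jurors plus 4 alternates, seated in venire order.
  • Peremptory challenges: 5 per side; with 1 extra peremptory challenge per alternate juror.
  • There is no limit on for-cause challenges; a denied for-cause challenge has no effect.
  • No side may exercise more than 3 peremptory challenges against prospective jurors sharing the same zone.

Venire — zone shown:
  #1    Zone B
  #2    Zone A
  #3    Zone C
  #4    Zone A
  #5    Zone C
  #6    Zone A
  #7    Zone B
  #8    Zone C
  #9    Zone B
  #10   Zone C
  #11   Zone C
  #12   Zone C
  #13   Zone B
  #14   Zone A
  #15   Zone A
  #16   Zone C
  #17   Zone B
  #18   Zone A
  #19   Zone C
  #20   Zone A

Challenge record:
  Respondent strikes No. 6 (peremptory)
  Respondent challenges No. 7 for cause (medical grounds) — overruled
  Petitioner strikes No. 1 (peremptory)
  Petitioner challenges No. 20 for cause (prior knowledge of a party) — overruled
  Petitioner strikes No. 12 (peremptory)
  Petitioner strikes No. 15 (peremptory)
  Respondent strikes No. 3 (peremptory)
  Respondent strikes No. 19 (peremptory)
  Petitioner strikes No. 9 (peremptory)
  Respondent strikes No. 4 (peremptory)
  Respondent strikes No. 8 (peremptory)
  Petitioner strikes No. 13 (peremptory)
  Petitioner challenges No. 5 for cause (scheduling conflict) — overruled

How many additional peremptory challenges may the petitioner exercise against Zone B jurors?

Petitioner peremptories so far: #1, #12, #15, #9, #13 — 5 of 9 used, 4 left overall.
Against Zone B: #1, #9, #13 — 3 used; per-zone cap 3 leaves 0.
Binding limit: min(4, 0) = 0.

0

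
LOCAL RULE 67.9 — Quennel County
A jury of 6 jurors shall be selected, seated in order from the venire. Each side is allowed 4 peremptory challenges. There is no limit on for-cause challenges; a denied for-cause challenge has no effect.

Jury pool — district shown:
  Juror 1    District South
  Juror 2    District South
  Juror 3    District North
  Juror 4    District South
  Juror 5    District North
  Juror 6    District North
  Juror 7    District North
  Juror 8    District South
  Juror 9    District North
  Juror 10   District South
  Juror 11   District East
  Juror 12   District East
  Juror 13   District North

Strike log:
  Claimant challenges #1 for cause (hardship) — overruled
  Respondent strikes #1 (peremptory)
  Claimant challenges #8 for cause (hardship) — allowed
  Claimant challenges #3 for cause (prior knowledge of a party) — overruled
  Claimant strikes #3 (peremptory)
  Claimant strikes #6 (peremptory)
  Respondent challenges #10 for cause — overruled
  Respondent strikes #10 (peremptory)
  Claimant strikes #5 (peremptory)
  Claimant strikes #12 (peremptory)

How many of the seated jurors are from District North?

Removed: #1, #3, #5, #6, #8, #10, #12.
Seated jurors 1–6: #2, #4, #7, #9, #11, #13.
Of those, in District North: #7, #9, #13 → 3.

3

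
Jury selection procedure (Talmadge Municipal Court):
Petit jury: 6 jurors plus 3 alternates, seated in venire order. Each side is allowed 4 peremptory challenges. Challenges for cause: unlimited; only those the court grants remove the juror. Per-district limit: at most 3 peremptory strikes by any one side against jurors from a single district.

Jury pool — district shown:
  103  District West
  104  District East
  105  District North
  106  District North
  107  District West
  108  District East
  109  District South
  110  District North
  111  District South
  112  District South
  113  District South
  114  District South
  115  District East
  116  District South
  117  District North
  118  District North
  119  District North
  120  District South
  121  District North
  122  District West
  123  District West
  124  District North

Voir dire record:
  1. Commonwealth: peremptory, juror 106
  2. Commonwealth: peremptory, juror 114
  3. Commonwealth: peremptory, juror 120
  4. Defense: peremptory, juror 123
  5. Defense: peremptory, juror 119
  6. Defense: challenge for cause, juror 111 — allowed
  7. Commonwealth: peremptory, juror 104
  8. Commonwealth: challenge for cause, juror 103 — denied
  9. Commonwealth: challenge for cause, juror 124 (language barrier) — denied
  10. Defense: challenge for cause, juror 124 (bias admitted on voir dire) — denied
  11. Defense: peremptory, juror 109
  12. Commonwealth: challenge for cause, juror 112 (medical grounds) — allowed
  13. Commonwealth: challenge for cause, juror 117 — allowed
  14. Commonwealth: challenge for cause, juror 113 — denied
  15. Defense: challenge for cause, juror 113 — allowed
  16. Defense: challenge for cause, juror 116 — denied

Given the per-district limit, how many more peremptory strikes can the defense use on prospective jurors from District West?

1

Defense peremptories so far: #123, #119, #109 — 3 of 4 used, 1 left overall.
Against District West: #123 — 1 used; per-district cap 3 leaves 2.
Binding limit: min(1, 2) = 1.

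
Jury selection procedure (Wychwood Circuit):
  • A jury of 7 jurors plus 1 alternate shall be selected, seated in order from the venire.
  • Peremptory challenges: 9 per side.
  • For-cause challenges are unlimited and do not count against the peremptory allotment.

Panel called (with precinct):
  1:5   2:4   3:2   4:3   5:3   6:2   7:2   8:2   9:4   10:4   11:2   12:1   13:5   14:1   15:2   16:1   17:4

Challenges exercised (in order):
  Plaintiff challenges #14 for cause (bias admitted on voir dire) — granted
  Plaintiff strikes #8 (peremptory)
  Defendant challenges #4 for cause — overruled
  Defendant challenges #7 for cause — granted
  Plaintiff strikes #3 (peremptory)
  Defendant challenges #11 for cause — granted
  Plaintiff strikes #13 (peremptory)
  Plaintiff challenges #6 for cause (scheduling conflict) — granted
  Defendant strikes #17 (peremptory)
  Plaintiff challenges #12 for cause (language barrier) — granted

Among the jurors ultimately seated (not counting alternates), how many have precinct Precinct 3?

2

Removed: #3, #6, #7, #8, #11, #12, #13, #14, #17.
Seated jurors 1–7: #1, #2, #4, #5, #9, #10, #15 (alternates #16 not counted).
Of those, in Precinct 3: #4, #5 → 2.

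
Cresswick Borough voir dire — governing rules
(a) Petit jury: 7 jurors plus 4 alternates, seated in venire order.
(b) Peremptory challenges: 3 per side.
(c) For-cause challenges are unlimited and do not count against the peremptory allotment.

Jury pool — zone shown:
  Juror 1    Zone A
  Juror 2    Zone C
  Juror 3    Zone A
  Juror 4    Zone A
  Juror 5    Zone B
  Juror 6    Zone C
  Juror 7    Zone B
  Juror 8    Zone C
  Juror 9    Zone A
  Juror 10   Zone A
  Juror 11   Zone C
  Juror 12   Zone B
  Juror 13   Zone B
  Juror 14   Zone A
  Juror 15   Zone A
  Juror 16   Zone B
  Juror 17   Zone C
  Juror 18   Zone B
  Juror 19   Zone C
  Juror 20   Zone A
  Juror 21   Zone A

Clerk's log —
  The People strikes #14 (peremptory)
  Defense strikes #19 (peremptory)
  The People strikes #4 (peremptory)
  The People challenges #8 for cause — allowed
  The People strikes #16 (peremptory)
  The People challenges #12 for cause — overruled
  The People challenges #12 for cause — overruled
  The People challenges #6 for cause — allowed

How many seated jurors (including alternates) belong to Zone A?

Removed: #4, #6, #8, #14, #16, #19.
Seated (11 incl. alternates): #1, #2, #3, #5, #7, #9, #10, #11, #12, #13, #15.
Of those, in Zone A: #1, #3, #9, #10, #15 → 5.

5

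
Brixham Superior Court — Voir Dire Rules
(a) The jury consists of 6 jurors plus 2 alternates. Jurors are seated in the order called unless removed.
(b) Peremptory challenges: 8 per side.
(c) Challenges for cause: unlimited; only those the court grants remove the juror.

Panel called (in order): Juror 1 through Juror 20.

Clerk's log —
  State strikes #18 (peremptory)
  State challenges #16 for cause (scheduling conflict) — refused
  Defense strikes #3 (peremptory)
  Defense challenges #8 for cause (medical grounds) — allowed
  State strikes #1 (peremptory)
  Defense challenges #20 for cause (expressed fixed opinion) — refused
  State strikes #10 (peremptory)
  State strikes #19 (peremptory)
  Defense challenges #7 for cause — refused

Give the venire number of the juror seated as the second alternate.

Removed: #1, #3, #8, #10, #18, #19. (#7, #16, #20 stay — for-cause denied.)
Filling seats in venire order through position 8: #2, #4, #5, #6, #7, #9, #11, #12.
So alternate 2 is #12.

12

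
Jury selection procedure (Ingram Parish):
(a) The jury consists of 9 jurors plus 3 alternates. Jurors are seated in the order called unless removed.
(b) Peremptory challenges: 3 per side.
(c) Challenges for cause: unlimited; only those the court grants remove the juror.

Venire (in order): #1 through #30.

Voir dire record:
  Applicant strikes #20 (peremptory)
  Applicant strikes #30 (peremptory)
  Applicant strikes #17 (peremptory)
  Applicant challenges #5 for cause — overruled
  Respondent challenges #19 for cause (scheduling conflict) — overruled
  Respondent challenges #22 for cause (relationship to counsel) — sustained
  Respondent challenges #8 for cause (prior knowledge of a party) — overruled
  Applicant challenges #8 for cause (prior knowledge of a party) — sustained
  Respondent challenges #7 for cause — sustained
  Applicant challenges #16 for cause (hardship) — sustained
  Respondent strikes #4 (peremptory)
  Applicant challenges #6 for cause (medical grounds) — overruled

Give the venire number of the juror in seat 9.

Removed: #4, #7, #8, #16, #17, #20, #22, #30. (#5, #6, #19 stay — for-cause denied.)
Seating in order: seats 1–9 → #1, #2, #3, #5, #6, #9, #10, #11, #12; alternates → #13, #14, #15.
So seat 9 is #12.

12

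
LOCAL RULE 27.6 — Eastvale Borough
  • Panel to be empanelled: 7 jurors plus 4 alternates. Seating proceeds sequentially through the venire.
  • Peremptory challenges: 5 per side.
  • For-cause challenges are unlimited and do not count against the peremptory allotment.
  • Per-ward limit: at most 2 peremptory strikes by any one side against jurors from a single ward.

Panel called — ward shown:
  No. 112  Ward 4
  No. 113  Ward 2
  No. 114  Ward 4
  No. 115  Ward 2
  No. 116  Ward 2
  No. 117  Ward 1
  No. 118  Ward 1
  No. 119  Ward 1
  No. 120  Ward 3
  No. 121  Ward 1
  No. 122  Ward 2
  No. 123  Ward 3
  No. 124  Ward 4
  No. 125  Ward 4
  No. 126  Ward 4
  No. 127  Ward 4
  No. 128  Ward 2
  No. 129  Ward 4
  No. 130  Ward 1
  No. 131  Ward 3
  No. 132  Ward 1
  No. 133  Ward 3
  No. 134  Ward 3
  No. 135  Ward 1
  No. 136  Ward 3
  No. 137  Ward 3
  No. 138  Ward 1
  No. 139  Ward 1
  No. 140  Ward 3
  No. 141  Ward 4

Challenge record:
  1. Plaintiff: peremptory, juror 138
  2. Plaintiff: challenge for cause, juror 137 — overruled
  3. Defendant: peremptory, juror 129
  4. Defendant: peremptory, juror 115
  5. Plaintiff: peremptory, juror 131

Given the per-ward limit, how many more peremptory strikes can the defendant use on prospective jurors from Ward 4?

Defendant peremptories so far: #129, #115 — 2 of 5 used, 3 left overall.
Against Ward 4: #129 — 1 used; per-ward cap 2 leaves 1.
Binding limit: min(3, 1) = 1.

1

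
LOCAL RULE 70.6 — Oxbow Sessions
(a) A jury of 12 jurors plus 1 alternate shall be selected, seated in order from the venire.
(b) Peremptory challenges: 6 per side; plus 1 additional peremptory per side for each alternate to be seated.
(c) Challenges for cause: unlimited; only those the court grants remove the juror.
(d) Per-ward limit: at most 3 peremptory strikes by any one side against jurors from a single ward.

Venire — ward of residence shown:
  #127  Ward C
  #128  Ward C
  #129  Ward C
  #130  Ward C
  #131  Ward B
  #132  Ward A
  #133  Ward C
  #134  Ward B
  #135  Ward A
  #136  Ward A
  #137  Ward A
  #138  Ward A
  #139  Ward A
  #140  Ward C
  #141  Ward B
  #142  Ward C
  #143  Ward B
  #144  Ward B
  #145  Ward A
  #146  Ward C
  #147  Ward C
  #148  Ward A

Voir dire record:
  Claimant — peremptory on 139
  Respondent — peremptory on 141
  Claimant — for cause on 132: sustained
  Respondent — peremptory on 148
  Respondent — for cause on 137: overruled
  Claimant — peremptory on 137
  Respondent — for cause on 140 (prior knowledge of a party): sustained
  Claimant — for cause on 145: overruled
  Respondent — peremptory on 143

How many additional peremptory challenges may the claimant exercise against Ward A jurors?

1

Claimant peremptories so far: #139, #137 — 2 of 7 used, 5 left overall.
Against Ward A: #139, #137 — 2 used; per-ward cap 3 leaves 1.
Binding limit: min(5, 1) = 1.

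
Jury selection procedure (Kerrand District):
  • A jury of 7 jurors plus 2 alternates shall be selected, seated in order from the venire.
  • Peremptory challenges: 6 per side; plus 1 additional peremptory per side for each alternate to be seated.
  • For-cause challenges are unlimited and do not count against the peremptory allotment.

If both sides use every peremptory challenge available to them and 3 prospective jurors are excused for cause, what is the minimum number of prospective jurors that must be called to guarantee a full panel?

Seats to fill: 7 + 2 alternates = 9.
Peremptories: 6 + 1×2 = 8 per side × 2 sides = 16.
For-cause removals: 3.
Minimum venire: 9 + 16 + 3 = 28.

28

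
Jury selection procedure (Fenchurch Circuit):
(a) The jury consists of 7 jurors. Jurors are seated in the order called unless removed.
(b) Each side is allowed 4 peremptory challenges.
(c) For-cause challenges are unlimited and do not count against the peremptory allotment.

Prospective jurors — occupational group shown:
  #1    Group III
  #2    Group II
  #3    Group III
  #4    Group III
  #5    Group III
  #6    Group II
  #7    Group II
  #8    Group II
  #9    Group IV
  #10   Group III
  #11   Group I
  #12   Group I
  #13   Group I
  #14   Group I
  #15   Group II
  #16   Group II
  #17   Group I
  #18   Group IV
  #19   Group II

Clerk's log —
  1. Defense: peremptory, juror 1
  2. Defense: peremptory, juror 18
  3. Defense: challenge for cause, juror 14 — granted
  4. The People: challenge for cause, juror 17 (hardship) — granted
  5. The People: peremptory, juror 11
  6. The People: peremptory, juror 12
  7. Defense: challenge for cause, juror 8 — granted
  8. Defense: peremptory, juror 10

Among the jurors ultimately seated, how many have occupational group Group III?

3

Removed: #1, #8, #10, #11, #12, #14, #17, #18.
Seated jurors 1–7: #2, #3, #4, #5, #6, #7, #9.
Of those, in Group III: #3, #4, #5 → 3.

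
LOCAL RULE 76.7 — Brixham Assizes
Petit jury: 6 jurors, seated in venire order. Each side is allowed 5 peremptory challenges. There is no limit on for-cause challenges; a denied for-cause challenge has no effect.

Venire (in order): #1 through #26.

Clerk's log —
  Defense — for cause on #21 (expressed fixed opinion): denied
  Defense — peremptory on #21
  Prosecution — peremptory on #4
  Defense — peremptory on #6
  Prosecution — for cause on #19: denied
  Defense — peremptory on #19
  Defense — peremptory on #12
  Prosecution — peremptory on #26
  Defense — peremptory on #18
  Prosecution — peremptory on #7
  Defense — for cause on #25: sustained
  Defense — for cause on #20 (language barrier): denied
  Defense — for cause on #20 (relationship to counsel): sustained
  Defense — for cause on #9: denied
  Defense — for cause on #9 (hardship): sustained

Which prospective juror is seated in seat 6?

Removed: #4, #6, #7, #9, #12, #18, #19, #20, #21, #25, #26.
Seating in order: seats 1–6 → #1, #2, #3, #5, #8, #10.
So seat 6 is #10.

10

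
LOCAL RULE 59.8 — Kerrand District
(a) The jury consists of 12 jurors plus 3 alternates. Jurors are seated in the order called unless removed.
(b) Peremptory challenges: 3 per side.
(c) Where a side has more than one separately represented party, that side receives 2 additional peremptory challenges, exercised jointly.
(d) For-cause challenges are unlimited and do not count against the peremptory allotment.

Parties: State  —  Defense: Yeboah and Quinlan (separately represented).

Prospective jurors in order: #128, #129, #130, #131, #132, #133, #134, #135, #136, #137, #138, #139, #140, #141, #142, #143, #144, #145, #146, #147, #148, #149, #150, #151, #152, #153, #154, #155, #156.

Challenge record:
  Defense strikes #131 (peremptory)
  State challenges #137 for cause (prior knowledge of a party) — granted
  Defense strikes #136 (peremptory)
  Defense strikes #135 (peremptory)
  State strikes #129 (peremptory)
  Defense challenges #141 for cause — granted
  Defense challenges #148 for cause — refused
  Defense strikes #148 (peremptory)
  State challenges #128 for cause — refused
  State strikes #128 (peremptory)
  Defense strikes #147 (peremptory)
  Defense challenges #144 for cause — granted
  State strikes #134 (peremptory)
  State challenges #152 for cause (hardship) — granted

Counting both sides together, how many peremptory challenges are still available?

State allotment: 3. Defense allotment: 3 base + 2 multi-party = 5.
State peremptories used: #129, #128, #134 — 3 (for-cause on #137, #128, #152 don't count).
Defense peremptories used: #131, #136, #135, #148, #147 — 5 (for-cause on #141, #148, #144 don't count).
Remaining: (3 − 3) + (5 − 5) = 0.

0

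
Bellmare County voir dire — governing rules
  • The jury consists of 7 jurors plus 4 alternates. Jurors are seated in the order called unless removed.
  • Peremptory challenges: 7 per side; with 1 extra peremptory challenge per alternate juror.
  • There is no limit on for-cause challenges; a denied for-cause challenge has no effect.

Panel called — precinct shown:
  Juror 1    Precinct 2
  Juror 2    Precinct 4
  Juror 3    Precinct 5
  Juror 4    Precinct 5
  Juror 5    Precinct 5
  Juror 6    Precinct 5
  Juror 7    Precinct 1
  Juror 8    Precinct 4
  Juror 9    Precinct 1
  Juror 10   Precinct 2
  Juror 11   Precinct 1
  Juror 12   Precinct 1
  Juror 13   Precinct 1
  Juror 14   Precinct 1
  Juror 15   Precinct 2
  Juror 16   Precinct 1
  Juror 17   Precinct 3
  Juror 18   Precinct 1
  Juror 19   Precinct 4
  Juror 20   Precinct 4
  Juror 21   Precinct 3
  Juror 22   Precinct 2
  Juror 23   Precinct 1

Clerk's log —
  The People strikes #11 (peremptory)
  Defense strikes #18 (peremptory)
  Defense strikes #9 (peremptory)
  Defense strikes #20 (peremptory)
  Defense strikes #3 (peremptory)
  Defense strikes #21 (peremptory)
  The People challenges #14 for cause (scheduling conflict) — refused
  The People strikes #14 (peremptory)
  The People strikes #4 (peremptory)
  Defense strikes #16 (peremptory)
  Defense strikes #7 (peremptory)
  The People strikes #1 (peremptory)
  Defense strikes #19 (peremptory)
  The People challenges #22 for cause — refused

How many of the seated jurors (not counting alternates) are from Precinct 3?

0

Removed: #1, #3, #4, #7, #9, #11, #14, #16, #18, #19, #20, #21.
Seated jurors 1–7: #2, #5, #6, #8, #10, #12, #13 (alternates #15, #17, #22, #23 not counted).
None of those are in Precinct 3 → 0.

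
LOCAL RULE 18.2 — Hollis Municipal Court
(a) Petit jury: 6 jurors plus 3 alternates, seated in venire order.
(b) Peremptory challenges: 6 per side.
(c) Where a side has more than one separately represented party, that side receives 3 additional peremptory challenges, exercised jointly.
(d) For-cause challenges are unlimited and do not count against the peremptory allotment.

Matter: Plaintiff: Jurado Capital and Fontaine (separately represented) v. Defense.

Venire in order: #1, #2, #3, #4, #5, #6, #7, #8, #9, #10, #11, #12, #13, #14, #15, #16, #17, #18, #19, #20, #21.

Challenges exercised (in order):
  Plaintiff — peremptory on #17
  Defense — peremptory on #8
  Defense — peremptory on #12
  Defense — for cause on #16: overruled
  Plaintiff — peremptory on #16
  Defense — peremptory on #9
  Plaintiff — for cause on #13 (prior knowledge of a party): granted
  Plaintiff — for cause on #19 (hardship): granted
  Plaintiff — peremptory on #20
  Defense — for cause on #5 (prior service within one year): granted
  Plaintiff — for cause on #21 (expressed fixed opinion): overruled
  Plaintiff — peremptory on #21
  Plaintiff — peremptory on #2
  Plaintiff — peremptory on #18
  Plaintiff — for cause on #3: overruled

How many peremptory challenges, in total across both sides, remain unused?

Plaintiff allotment: 6 base + 3 multi-party = 9. Defense allotment: 6.
Plaintiff peremptories used: #17, #16, #20, #21, #2, #18 — 6 (for-cause on #13, #19, #21, #3 don't count).
Defense peremptories used: #8, #12, #9 — 3 (for-cause on #16, #5 don't count).
Remaining: (9 − 6) + (6 − 3) = 6.

6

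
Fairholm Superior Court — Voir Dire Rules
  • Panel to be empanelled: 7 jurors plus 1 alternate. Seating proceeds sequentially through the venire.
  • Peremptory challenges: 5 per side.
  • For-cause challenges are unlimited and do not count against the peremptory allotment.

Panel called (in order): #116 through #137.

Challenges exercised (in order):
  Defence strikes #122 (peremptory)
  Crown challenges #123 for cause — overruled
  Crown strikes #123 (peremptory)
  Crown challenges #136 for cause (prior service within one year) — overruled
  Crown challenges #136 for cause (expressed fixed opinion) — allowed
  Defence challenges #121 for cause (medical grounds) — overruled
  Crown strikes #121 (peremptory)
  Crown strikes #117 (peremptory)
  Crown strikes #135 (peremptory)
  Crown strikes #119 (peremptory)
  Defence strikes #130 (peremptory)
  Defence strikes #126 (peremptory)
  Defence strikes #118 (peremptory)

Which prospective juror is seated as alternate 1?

Removed: #117, #118, #119, #121, #122, #123, #126, #130, #135, #136.
Seating in order: seats 1–7 → #116, #120, #124, #125, #127, #128, #129; alternates → #131.
So alternate 1 is #131.

131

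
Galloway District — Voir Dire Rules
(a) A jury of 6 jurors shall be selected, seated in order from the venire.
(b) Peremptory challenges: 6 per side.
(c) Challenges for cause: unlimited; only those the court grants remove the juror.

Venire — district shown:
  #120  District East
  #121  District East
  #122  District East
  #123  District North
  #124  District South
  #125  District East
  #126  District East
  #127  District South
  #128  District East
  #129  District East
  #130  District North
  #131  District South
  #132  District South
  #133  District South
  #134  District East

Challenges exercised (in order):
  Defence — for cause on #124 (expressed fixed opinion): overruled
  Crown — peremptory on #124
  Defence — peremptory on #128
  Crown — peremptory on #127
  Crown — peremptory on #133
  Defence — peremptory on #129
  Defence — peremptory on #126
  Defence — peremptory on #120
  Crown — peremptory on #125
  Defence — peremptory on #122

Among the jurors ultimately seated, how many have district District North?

Removed: #120, #122, #124, #125, #126, #127, #128, #129, #133.
Seated jurors 1–6: #121, #123, #130, #131, #132, #134.
Of those, in District North: #123, #130 → 2.

2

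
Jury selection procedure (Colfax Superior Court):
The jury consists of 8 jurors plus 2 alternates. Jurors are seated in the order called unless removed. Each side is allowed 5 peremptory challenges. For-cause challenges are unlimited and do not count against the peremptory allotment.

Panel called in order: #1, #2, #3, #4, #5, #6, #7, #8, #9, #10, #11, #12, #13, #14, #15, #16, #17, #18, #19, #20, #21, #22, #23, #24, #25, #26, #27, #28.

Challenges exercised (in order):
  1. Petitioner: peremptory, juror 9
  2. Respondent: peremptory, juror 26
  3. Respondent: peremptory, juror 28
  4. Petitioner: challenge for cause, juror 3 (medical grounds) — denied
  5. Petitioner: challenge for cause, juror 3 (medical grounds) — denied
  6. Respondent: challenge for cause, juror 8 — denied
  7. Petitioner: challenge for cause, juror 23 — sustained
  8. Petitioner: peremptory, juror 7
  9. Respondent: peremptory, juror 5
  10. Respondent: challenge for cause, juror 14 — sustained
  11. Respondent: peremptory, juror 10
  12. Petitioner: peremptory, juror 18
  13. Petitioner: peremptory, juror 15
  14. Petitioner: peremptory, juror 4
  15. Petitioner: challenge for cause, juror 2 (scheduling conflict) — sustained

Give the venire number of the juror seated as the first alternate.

Removed: #2, #4, #5, #7, #9, #10, #14, #15, #18, #23, #26, #28. (#3, #8 stay — for-cause denied.)
Filling seats in venire order through position 9: #1, #3, #6, #8, #11, #12, #13, #16, #17.
So alternate 1 is #17.

17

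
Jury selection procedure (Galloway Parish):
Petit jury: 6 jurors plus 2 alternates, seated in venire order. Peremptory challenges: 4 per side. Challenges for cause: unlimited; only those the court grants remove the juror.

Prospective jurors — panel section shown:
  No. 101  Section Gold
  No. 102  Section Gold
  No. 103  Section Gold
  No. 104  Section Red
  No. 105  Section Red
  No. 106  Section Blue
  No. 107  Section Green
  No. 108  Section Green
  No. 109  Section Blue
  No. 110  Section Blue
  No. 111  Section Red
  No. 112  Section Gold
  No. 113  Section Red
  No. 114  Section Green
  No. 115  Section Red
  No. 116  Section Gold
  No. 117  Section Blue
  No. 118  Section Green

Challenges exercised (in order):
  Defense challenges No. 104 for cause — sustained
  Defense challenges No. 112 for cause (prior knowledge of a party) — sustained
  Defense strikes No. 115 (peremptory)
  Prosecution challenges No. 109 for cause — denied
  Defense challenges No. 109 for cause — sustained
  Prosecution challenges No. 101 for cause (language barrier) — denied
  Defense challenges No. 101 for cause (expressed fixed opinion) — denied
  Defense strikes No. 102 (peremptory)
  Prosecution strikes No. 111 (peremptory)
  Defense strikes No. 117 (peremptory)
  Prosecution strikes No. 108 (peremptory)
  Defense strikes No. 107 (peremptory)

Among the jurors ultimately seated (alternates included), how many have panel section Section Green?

Removed: #102, #104, #107, #108, #109, #111, #112, #115, #117.
Seated (8 incl. alternates): #101, #103, #105, #106, #110, #113, #114, #116.
Of those, in Section Green: #114 → 1.

1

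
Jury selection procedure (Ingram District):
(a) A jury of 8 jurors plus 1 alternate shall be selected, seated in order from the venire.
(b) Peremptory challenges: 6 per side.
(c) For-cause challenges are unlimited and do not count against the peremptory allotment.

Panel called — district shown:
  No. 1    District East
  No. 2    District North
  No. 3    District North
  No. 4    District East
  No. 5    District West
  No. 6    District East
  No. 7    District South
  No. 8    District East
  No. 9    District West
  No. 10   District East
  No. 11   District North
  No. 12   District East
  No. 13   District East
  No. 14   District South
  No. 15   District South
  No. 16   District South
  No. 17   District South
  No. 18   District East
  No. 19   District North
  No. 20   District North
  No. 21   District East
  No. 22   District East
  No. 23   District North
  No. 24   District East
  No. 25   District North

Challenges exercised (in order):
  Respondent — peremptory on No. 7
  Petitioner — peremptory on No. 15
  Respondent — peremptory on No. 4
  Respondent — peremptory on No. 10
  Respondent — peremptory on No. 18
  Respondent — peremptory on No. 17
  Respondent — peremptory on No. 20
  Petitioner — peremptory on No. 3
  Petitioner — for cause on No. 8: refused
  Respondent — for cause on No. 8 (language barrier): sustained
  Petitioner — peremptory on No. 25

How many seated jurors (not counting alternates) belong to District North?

2

Removed: #3, #4, #7, #8, #10, #15, #17, #18, #20, #25.
Seated jurors 1–8: #1, #2, #5, #6, #9, #11, #12, #13 (alternates #14 not counted).
Of those, in District North: #2, #11 → 2.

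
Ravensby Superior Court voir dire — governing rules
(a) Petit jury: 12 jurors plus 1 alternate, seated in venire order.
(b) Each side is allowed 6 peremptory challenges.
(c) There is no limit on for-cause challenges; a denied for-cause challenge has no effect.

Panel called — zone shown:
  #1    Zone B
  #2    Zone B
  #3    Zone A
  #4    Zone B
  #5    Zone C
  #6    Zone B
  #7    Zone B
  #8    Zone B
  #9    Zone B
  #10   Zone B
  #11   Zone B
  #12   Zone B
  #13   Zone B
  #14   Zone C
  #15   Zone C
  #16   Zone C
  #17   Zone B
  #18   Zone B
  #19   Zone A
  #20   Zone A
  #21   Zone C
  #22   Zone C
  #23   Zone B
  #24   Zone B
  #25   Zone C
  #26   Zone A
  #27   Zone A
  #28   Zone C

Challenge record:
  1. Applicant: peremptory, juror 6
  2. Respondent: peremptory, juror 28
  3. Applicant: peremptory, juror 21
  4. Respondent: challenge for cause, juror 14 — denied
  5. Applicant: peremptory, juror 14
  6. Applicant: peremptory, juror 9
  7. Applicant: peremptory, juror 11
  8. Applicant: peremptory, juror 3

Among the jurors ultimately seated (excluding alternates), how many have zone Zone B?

9

Removed: #3, #6, #9, #11, #14, #21, #28.
Seated jurors 1–12: #1, #2, #4, #5, #7, #8, #10, #12, #13, #15, #16, #17 (alternates #18 not counted).
Of those, in Zone B: #1, #2, #4, #7, #8, #10, #12, #13, #17 → 9.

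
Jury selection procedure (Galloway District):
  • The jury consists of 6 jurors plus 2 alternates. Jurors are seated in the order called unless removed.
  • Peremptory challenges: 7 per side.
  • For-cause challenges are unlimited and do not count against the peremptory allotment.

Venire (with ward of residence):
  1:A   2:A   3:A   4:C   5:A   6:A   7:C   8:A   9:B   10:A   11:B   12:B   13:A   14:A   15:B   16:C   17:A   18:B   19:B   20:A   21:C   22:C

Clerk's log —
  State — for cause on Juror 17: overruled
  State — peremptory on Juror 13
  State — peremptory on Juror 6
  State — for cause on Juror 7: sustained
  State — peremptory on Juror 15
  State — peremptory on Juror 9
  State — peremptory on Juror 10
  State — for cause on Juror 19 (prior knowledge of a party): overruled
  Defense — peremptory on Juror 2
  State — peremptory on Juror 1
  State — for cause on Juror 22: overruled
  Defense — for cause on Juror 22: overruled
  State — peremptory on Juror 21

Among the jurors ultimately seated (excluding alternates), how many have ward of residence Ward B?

Removed: #1, #2, #6, #7, #9, #10, #13, #15, #21.
Seated jurors 1–6: #3, #4, #5, #8, #11, #12 (alternates #14, #16 not counted).
Of those, in Ward B: #11, #12 → 2.

2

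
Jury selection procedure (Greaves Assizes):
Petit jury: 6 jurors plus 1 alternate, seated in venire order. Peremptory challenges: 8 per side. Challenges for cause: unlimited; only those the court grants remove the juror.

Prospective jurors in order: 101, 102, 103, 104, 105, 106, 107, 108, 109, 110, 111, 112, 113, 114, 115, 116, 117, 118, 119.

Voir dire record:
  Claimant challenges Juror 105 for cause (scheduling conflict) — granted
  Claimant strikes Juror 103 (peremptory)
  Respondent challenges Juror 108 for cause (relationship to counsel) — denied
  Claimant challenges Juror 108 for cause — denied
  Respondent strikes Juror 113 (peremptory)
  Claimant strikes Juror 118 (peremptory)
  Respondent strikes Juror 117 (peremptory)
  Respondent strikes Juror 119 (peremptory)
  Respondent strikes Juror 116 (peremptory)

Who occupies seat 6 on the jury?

Removed: #103, #105, #113, #116, #117, #118, #119. (#108 stays — for-cause denied.)
Seating in order: seats 1–6 → #101, #102, #104, #106, #107, #108; alternates → #109.
So seat 6 is #108.

108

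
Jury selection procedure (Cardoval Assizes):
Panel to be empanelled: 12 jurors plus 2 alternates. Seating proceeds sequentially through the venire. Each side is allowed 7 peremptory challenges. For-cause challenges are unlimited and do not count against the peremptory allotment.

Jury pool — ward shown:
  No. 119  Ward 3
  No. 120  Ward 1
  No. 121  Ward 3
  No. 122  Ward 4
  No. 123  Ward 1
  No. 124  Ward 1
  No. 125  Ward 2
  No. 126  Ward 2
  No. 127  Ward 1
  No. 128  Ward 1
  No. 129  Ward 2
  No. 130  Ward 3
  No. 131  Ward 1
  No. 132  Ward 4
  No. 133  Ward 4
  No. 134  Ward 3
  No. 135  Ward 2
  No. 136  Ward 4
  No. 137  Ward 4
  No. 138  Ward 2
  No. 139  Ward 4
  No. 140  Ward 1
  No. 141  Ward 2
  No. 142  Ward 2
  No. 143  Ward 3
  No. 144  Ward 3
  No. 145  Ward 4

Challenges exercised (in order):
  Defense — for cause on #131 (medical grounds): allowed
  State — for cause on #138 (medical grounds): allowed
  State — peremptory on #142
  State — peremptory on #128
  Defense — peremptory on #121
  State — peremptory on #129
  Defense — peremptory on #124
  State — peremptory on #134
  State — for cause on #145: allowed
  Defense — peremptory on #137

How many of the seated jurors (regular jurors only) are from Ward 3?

2

Removed: #121, #124, #128, #129, #131, #134, #137, #138, #142, #145.
Seated jurors 1–12: #119, #120, #122, #123, #125, #126, #127, #130, #132, #133, #135, #136 (alternates #139, #140 not counted).
Of those, in Ward 3: #119, #130 → 2.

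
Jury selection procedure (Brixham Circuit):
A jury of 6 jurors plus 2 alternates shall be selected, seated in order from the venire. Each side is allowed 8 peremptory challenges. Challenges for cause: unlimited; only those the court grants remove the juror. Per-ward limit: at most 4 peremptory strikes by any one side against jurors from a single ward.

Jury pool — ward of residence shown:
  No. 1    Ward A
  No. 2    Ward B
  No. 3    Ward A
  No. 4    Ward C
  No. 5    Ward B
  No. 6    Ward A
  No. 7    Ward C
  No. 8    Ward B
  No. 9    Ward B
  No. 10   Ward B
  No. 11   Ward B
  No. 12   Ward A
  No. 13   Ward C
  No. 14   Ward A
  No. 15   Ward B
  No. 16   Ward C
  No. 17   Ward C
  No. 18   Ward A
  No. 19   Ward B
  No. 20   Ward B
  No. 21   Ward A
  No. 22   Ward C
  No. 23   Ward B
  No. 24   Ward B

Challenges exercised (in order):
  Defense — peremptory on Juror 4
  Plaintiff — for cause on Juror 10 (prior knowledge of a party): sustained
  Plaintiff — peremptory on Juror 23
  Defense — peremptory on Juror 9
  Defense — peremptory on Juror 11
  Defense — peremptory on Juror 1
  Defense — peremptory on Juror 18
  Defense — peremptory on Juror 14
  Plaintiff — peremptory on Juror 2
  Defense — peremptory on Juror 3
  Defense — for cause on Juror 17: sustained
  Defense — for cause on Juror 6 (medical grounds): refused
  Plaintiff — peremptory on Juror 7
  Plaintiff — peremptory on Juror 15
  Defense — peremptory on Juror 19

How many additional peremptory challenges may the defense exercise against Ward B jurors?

Defense peremptories so far: #4, #9, #11, #1, #18, #14, #3, #19 — 8 of 8 used, 0 left overall.
Against Ward B: #9, #11, #19 — 3 used; per-ward cap 4 leaves 1.
Binding limit: min(0, 1) = 0.

0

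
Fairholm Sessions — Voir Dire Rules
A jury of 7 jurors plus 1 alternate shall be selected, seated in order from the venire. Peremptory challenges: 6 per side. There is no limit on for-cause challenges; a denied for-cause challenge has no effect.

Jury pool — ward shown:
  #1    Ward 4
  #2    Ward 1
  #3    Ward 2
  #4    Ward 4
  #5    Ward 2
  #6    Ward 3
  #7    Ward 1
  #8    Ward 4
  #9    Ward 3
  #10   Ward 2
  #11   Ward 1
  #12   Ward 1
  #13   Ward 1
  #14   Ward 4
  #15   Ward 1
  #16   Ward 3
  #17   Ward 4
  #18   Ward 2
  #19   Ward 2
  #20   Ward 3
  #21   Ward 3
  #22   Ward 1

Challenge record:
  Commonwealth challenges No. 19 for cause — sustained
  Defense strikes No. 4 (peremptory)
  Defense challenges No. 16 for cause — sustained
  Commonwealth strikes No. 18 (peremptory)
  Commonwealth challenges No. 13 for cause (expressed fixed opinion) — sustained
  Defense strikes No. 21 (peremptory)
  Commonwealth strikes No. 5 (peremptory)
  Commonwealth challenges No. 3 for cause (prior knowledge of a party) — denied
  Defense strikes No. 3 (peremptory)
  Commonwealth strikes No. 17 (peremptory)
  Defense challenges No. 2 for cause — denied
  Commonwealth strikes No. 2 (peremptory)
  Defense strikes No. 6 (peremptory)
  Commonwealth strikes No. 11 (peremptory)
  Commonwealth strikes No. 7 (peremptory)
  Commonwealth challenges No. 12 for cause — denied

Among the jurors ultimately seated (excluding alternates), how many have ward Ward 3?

1

Removed: #2, #3, #4, #5, #6, #7, #11, #13, #16, #17, #18, #19, #21.
Seated jurors 1–7: #1, #8, #9, #10, #12, #14, #15 (alternates #20 not counted).
Of those, in Ward 3: #9 → 1.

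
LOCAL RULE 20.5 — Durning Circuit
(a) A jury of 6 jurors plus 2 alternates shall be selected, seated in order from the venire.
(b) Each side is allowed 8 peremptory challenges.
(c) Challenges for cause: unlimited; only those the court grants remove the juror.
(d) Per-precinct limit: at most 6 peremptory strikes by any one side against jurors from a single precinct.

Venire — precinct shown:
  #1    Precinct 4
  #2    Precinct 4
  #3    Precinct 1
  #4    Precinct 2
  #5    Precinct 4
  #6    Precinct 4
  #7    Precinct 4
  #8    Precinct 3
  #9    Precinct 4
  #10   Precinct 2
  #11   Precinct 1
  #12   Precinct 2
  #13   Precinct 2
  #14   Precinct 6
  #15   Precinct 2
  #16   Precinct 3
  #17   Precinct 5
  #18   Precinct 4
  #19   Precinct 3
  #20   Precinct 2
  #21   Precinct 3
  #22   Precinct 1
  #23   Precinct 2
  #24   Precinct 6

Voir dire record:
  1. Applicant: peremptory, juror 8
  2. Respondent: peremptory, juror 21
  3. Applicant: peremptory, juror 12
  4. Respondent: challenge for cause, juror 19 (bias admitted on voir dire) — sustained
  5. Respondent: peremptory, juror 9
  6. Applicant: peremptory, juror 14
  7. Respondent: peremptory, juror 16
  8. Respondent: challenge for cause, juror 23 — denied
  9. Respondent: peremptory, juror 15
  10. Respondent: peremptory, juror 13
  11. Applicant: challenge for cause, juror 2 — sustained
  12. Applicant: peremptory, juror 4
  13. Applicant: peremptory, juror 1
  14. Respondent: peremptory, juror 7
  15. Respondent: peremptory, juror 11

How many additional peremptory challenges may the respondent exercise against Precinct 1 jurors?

1

Respondent peremptories so far: #21, #9, #16, #15, #13, #7, #11 — 7 of 8 used, 1 left overall.
Against Precinct 1: #11 — 1 used; per-precinct cap 6 leaves 5.
Binding limit: min(1, 5) = 1.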